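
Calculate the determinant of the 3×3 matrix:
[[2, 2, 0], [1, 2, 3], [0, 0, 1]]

Expansion along first row:
det = 2·det([[2,3],[0,1]]) - 2·det([[1,3],[0,1]]) + 0·det([[1,2],[0,0]])
    = 2·(2·1 - 3·0) - 2·(1·1 - 3·0) + 0·(1·0 - 2·0)
    = 2·2 - 2·1 + 0·0
    = 4 + -2 + 0 = 2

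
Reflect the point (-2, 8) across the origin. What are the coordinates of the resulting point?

Reflection across origin: (-2, 8) → (2, -8)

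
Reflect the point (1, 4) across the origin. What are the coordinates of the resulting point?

Reflection across origin: (1, 4) → (-1, -4)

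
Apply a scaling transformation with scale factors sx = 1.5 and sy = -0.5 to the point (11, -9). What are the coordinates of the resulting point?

Scaling matrix:
[[1.50, 0], [0, -0.50]]
Result: (11 × 1.5, -9 × -0.5) = (16.5, 4.5)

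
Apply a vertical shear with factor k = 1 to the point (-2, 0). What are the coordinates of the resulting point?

Shear matrix for vertical shear with factor k = 1:
[[1, 0], [1, 1]]
Result: (-2, 0) → (-2, -2)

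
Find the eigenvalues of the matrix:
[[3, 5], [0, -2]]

Characteristic equation: det(A - λI) = 0
λ² - (trace)λ + (det) = 0
trace = 3 + -2 = 1, det = (3)(-2) - (5)(0) = -6
λ² - (1)λ + (-6) = 0
λ = (1 ± √((1)² - 4·(-6))) / 2 = (1 ± √25) / 2
Solving: λ = -2, 3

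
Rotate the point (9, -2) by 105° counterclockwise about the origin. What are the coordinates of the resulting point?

Rotation matrix for 105°: [[cos 105°, -sin 105°], [sin 105°, cos 105°]] ≈ [[-0.258819, -0.965926], [0.965926, -0.258819]]
[[-0.258819, -0.965926], [0.965926, -0.258819]] × [9, -2]ᵀ ≈ [-0.3975, 9.2110]ᵀ
Result: (-0.3975, 9.2110)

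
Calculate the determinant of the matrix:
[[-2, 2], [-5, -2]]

For a 2×2 matrix [[a, b], [c, d]], det = ad - bc
det = (-2)(-2) - (2)(-5) = 4 - -10 = 14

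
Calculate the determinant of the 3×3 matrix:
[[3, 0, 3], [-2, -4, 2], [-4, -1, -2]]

Expansion along first row:
det = 3·det([[-4,2],[-1,-2]]) - 0·det([[-2,2],[-4,-2]]) + 3·det([[-2,-4],[-4,-1]])
    = 3·(-4·-2 - 2·-1) - 0·(-2·-2 - 2·-4) + 3·(-2·-1 - -4·-4)
    = 3·10 - 0·12 + 3·-14
    = 30 + 0 + -42 = -12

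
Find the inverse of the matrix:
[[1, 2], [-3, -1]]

For [[a,b],[c,d]], inverse = (1/det)·[[d,-b],[-c,a]]
det = (1)(-1) - (2)(-3) = -1 - -6 = 5
Inverse = (1/5)·[[-1, -2], [3, 1]]
= [[-1/5, -2/5], [3/5, 1/5]]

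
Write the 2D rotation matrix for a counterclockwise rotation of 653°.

Rotation matrix formula: [[cos θ, -sin θ], [sin θ, cos θ]]
For θ = 653°:
cos(653°) = 0.3907
sin(653°) = -0.9205
Result: [[0.3907, 0.9205], [-0.9205, 0.3907]]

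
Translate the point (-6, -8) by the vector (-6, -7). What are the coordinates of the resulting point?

Translation by (-6, -7) (homogeneous matrix [[1, 0, -6], [0, 1, -7], [0, 0, 1]]):
x' = -6 + -6 = -12
y' = -8 + -7 = -15
Result: (-12, -15)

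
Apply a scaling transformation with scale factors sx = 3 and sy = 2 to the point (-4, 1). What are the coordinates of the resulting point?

Scaling matrix:
[[3, 0], [0, 2]]
Result: (-4 × 3, 1 × 2) = (-12, 2)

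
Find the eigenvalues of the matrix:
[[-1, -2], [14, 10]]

Characteristic equation: det(A - λI) = 0
λ² - (trace)λ + (det) = 0
trace = -1 + 10 = 9, det = (-1)(10) - (-2)(14) = 18
λ² - (9)λ + (18) = 0
λ = (9 ± √((9)² - 4·(18))) / 2 = (9 ± √9) / 2
Solving: λ = 3, 6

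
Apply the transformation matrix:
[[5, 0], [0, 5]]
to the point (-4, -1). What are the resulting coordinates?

Matrix multiplication:
[[5, 0], [0, 5]] × [-4, -1]ᵀ
= [(5)(-4) + (0)(-1), (0)(-4) + (5)(-1)]ᵀ
= [-20, -5]ᵀ
Result: (-20, -5)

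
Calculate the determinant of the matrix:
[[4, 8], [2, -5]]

For a 2×2 matrix [[a, b], [c, d]], det = ad - bc
det = (4)(-5) - (8)(2) = -20 - 16 = -36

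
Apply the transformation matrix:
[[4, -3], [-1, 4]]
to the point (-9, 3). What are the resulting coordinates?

Matrix multiplication:
[[4, -3], [-1, 4]] × [-9, 3]ᵀ
= [(4)(-9) + (-3)(3), (-1)(-9) + (4)(3)]ᵀ
= [-45, 21]ᵀ
Result: (-45, 21)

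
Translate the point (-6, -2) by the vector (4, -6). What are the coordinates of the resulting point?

Translation by (4, -6) (homogeneous matrix [[1, 0, 4], [0, 1, -6], [0, 0, 1]]):
x' = -6 + 4 = -2
y' = -2 + -6 = -8
Result: (-2, -8)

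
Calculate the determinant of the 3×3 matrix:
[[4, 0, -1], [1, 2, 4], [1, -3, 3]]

Expansion along first row:
det = 4·det([[2,4],[-3,3]]) - 0·det([[1,4],[1,3]]) + -1·det([[1,2],[1,-3]])
    = 4·(2·3 - 4·-3) - 0·(1·3 - 4·1) + -1·(1·-3 - 2·1)
    = 4·18 - 0·-1 + -1·-5
    = 72 + 0 + 5 = 77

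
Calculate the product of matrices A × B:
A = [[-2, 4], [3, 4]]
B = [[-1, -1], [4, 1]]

Matrix multiplication:
C[0][0] = -2×-1 + 4×4 = 18
C[0][1] = -2×-1 + 4×1 = 6
C[1][0] = 3×-1 + 4×4 = 13
C[1][1] = 3×-1 + 4×1 = 1
Result: [[18, 6], [13, 1]]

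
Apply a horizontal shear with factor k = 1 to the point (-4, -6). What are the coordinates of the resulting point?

Shear matrix for horizontal shear with factor k = 1:
[[1, 1], [0, 1]]
Result: (-4, -6) → (-10, -6)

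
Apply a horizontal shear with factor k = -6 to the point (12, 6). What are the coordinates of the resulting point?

Shear matrix for horizontal shear with factor k = -6:
[[1, -6], [0, 1]]
Result: (12, 6) → (-24, 6)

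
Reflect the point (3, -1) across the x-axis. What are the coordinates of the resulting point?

Reflection across x-axis: (3, -1) → (3, 1)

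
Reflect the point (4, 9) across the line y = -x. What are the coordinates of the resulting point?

Reflection across line y = -x: (4, 9) → (-9, -4)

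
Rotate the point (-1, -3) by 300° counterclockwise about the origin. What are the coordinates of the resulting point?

Rotation matrix for 300°: [[cos 300°, -sin 300°], [sin 300°, cos 300°]] ≈ [[0.500000, 0.866025], [-0.866025, 0.500000]]
[[0.500000, 0.866025], [-0.866025, 0.500000]] × [-1, -3]ᵀ ≈ [-3.0981, -0.6340]ᵀ
Result: (-3.0981, -0.6340)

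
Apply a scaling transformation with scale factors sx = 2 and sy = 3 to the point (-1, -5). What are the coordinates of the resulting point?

Scaling matrix:
[[2, 0], [0, 3]]
Result: (-1 × 2, -5 × 3) = (-2, -15)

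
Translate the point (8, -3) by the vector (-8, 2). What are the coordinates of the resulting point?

Translation by (-8, 2) (homogeneous matrix [[1, 0, -8], [0, 1, 2], [0, 0, 1]]):
x' = 8 + -8 = 0
y' = -3 + 2 = -1
Result: (0, -1)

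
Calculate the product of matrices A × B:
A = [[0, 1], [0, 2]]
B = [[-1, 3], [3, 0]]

Matrix multiplication:
C[0][0] = 0×-1 + 1×3 = 3
C[0][1] = 0×3 + 1×0 = 0
C[1][0] = 0×-1 + 2×3 = 6
C[1][1] = 0×3 + 2×0 = 0
Result: [[3, 0], [6, 0]]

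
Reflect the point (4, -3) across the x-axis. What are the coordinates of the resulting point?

Reflection across x-axis: (4, -3) → (4, 3)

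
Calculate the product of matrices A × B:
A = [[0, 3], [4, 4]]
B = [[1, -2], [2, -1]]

Matrix multiplication:
C[0][0] = 0×1 + 3×2 = 6
C[0][1] = 0×-2 + 3×-1 = -3
C[1][0] = 4×1 + 4×2 = 12
C[1][1] = 4×-2 + 4×-1 = -12
Result: [[6, -3], [12, -12]]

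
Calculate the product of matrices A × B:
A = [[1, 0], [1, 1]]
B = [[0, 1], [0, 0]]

Matrix multiplication:
C[0][0] = 1×0 + 0×0 = 0
C[0][1] = 1×1 + 0×0 = 1
C[1][0] = 1×0 + 1×0 = 0
C[1][1] = 1×1 + 1×0 = 1
Result: [[0, 1], [0, 1]]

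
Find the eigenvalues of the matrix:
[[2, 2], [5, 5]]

Characteristic equation: det(A - λI) = 0
λ² - (trace)λ + (det) = 0
trace = 2 + 5 = 7, det = (2)(5) - (2)(5) = 0
λ² - (7)λ + (0) = 0
λ = (7 ± √((7)² - 4·(0))) / 2 = (7 ± √49) / 2
Solving: λ = 0, 7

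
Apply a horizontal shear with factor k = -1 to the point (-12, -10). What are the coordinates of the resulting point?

Shear matrix for horizontal shear with factor k = -1:
[[1, -1], [0, 1]]
Result: (-12, -10) → (-2, -10)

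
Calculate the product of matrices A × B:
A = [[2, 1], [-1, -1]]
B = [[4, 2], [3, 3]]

Matrix multiplication:
C[0][0] = 2×4 + 1×3 = 11
C[0][1] = 2×2 + 1×3 = 7
C[1][0] = -1×4 + -1×3 = -7
C[1][1] = -1×2 + -1×3 = -5
Result: [[11, 7], [-7, -5]]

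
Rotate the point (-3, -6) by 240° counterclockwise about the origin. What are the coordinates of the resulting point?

Rotation matrix for 240°: [[cos 240°, -sin 240°], [sin 240°, cos 240°]] ≈ [[-0.500000, 0.866025], [-0.866025, -0.500000]]
[[-0.500000, 0.866025], [-0.866025, -0.500000]] × [-3, -6]ᵀ ≈ [-3.6962, 5.5981]ᵀ
Result: (-3.6962, 5.5981)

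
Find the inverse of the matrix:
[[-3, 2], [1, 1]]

For [[a,b],[c,d]], inverse = (1/det)·[[d,-b],[-c,a]]
det = (-3)(1) - (2)(1) = -3 - 2 = -5
Inverse = (1/-5)·[[1, -2], [-1, -3]]
= [[-1/5, 2/5], [1/5, 3/5]]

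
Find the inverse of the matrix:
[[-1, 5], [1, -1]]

For [[a,b],[c,d]], inverse = (1/det)·[[d,-b],[-c,a]]
det = (-1)(-1) - (5)(1) = 1 - 5 = -4
Inverse = (1/-4)·[[-1, -5], [-1, -1]]
= [[1/4, 5/4], [1/4, 1/4]]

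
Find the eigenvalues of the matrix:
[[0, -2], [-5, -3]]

Characteristic equation: det(A - λI) = 0
λ² - (trace)λ + (det) = 0
trace = 0 + -3 = -3, det = (0)(-3) - (-2)(-5) = -10
λ² - (-3)λ + (-10) = 0
λ = (-3 ± √((-3)² - 4·(-10))) / 2 = (-3 ± √49) / 2
Solving: λ = -5, 2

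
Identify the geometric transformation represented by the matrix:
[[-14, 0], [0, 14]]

This matrix represents: non-uniform scaling by sx = -14, sy = 14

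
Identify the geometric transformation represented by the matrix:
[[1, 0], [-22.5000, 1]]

This matrix represents: vertical shear with factor -22.5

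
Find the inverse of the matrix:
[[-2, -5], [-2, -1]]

For [[a,b],[c,d]], inverse = (1/det)·[[d,-b],[-c,a]]
det = (-2)(-1) - (-5)(-2) = 2 - 10 = -8
Inverse = (1/-8)·[[-1, 5], [2, -2]]
= [[1/8, -5/8], [-1/4, 1/4]]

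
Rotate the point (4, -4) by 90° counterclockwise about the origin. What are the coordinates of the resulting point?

Rotation matrix for 90°: [[cos 90°, -sin 90°], [sin 90°, cos 90°]] = [[0, -1], [1, 0]]
[[0, -1], [1, 0]] × [4, -4]ᵀ = [4, 4]ᵀ
Result: (4, 4)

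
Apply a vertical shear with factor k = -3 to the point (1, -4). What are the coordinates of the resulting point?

Shear matrix for vertical shear with factor k = -3:
[[1, 0], [-3, 1]]
Result: (1, -4) → (1, -7)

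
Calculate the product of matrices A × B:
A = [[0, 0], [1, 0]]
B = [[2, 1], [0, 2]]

Matrix multiplication:
C[0][0] = 0×2 + 0×0 = 0
C[0][1] = 0×1 + 0×2 = 0
C[1][0] = 1×2 + 0×0 = 2
C[1][1] = 1×1 + 0×2 = 1
Result: [[0, 0], [2, 1]]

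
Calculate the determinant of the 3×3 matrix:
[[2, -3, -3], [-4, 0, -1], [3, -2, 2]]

Expansion along first row:
det = 2·det([[0,-1],[-2,2]]) - -3·det([[-4,-1],[3,2]]) + -3·det([[-4,0],[3,-2]])
    = 2·(0·2 - -1·-2) - -3·(-4·2 - -1·3) + -3·(-4·-2 - 0·3)
    = 2·-2 - -3·-5 + -3·8
    = -4 + -15 + -24 = -43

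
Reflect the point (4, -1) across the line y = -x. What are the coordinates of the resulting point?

Reflection across line y = -x: (4, -1) → (1, -4)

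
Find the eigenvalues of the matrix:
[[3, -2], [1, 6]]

Characteristic equation: det(A - λI) = 0
λ² - (trace)λ + (det) = 0
trace = 3 + 6 = 9, det = (3)(6) - (-2)(1) = 20
λ² - (9)λ + (20) = 0
λ = (9 ± √((9)² - 4·(20))) / 2 = (9 ± √1) / 2
Solving: λ = 4, 5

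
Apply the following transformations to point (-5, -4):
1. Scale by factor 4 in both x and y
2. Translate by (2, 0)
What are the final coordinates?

Step 1: Scale (-5, -4) by 4 → (-20, -16)
Step 2: Translate by (2, 0) → (-18, -16)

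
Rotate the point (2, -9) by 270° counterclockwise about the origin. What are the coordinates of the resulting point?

Rotation matrix for 270°: [[cos 270°, -sin 270°], [sin 270°, cos 270°]] = [[0, 1], [-1, 0]]
[[0, 1], [-1, 0]] × [2, -9]ᵀ = [-9, -2]ᵀ
Result: (-9, -2)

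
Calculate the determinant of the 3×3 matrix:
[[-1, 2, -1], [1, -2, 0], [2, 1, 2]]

Expansion along first row:
det = -1·det([[-2,0],[1,2]]) - 2·det([[1,0],[2,2]]) + -1·det([[1,-2],[2,1]])
    = -1·(-2·2 - 0·1) - 2·(1·2 - 0·2) + -1·(1·1 - -2·2)
    = -1·-4 - 2·2 + -1·5
    = 4 + -4 + -5 = -5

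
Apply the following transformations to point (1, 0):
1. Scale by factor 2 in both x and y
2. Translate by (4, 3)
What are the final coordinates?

Step 1: Scale (1, 0) by 2 → (2, 0)
Step 2: Translate by (4, 3) → (6, 3)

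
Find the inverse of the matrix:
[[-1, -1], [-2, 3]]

For [[a,b],[c,d]], inverse = (1/det)·[[d,-b],[-c,a]]
det = (-1)(3) - (-1)(-2) = -3 - 2 = -5
Inverse = (1/-5)·[[3, 1], [2, -1]]
= [[-3/5, -1/5], [-2/5, 1/5]]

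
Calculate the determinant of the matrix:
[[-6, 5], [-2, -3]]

For a 2×2 matrix [[a, b], [c, d]], det = ad - bc
det = (-6)(-3) - (5)(-2) = 18 - -10 = 28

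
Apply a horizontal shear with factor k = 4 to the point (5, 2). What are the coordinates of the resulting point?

Shear matrix for horizontal shear with factor k = 4:
[[1, 4], [0, 1]]
Result: (5, 2) → (13, 2)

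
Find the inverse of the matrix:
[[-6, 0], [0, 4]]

For [[a,b],[c,d]], inverse = (1/det)·[[d,-b],[-c,a]]
det = (-6)(4) - (0)(0) = -24 - 0 = -24
Inverse = (1/-24)·[[4, 0], [0, -6]]
= [[-1/6, 0], [0, 1/4]]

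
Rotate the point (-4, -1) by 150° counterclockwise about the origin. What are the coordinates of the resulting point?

Rotation matrix for 150°: [[cos 150°, -sin 150°], [sin 150°, cos 150°]] ≈ [[-0.866025, -0.500000], [0.500000, -0.866025]]
[[-0.866025, -0.500000], [0.500000, -0.866025]] × [-4, -1]ᵀ ≈ [3.9641, -1.1340]ᵀ
Result: (3.9641, -1.1340)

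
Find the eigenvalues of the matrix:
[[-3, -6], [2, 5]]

Characteristic equation: det(A - λI) = 0
λ² - (trace)λ + (det) = 0
trace = -3 + 5 = 2, det = (-3)(5) - (-6)(2) = -3
λ² - (2)λ + (-3) = 0
λ = (2 ± √((2)² - 4·(-3))) / 2 = (2 ± √16) / 2
Solving: λ = -1, 3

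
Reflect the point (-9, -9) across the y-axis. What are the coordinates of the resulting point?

Reflection across y-axis: (-9, -9) → (9, -9)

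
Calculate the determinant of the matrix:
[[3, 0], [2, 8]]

For a 2×2 matrix [[a, b], [c, d]], det = ad - bc
det = (3)(8) - (0)(2) = 24 - 0 = 24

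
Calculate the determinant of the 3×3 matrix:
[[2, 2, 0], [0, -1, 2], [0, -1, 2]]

Expansion along first row:
det = 2·det([[-1,2],[-1,2]]) - 2·det([[0,2],[0,2]]) + 0·det([[0,-1],[0,-1]])
    = 2·(-1·2 - 2·-1) - 2·(0·2 - 2·0) + 0·(0·-1 - -1·0)
    = 2·0 - 2·0 + 0·0
    = 0 + 0 + 0 = 0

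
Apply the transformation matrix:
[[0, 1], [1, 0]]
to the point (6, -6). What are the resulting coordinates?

Matrix multiplication:
[[0, 1], [1, 0]] × [6, -6]ᵀ
= [(0)(6) + (1)(-6), (1)(6) + (0)(-6)]ᵀ
= [-6, 6]ᵀ
Result: (-6, 6)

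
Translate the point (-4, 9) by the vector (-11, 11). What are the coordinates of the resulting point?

Translation by (-11, 11) (homogeneous matrix [[1, 0, -11], [0, 1, 11], [0, 0, 1]]):
x' = -4 + -11 = -15
y' = 9 + 11 = 20
Result: (-15, 20)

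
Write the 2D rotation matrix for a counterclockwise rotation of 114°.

Rotation matrix formula: [[cos θ, -sin θ], [sin θ, cos θ]]
For θ = 114°:
cos(114°) = -0.4067
sin(114°) = 0.9135
Result: [[-0.4067, -0.9135], [0.9135, -0.4067]]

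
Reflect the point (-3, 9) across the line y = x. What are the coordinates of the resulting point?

Reflection across line y = x: (-3, 9) → (9, -3)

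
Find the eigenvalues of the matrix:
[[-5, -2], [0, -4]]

Characteristic equation: det(A - λI) = 0
λ² - (trace)λ + (det) = 0
trace = -5 + -4 = -9, det = (-5)(-4) - (-2)(0) = 20
λ² - (-9)λ + (20) = 0
λ = (-9 ± √((-9)² - 4·(20))) / 2 = (-9 ± √1) / 2
Solving: λ = -5, -4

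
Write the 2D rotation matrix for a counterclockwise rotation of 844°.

Rotation matrix formula: [[cos θ, -sin θ], [sin θ, cos θ]]
For θ = 844°:
cos(844°) = -0.5592
sin(844°) = 0.8290
Result: [[-0.5592, -0.8290], [0.8290, -0.5592]]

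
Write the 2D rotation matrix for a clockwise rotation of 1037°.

Rotation matrix formula: [[cos θ, -sin θ], [sin θ, cos θ]]
A clockwise rotation by 1037° is equivalent to a counterclockwise rotation by -1037°.
For θ = -1037°:
cos(-1037°) = 0.7314
sin(-1037°) = 0.6820
Result: [[0.7314, -0.6820], [0.6820, 0.7314]]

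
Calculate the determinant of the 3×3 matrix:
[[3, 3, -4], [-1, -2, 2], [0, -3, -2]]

Expansion along first row:
det = 3·det([[-2,2],[-3,-2]]) - 3·det([[-1,2],[0,-2]]) + -4·det([[-1,-2],[0,-3]])
    = 3·(-2·-2 - 2·-3) - 3·(-1·-2 - 2·0) + -4·(-1·-3 - -2·0)
    = 3·10 - 3·2 + -4·3
    = 30 + -6 + -12 = 12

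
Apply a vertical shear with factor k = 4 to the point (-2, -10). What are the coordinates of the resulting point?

Shear matrix for vertical shear with factor k = 4:
[[1, 0], [4, 1]]
Result: (-2, -10) → (-2, -18)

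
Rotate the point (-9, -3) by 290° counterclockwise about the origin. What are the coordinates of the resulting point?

Rotation matrix for 290°: [[cos 290°, -sin 290°], [sin 290°, cos 290°]] ≈ [[0.342020, 0.939693], [-0.939693, 0.342020]]
[[0.342020, 0.939693], [-0.939693, 0.342020]] × [-9, -3]ᵀ ≈ [-5.8973, 7.4312]ᵀ
Result: (-5.8973, 7.4312)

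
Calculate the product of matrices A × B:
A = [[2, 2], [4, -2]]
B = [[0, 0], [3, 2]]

Matrix multiplication:
C[0][0] = 2×0 + 2×3 = 6
C[0][1] = 2×0 + 2×2 = 4
C[1][0] = 4×0 + -2×3 = -6
C[1][1] = 4×0 + -2×2 = -4
Result: [[6, 4], [-6, -4]]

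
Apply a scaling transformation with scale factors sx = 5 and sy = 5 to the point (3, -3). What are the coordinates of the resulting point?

Scaling matrix:
[[5, 0], [0, 5]]
Result: (3 × 5, -3 × 5) = (15, -15)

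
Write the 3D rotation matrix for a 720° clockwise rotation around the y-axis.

Rotation matrix for clockwise 720° around y-axis:
A clockwise rotation by 720° is a counterclockwise rotation by -720°.
cos(-720°) = 1, sin(-720°) = 0
Result: [[1, 0, 0], [0, 1, 0], [0, 0, 1]]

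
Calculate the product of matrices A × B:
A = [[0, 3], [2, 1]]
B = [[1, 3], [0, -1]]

Matrix multiplication:
C[0][0] = 0×1 + 3×0 = 0
C[0][1] = 0×3 + 3×-1 = -3
C[1][0] = 2×1 + 1×0 = 2
C[1][1] = 2×3 + 1×-1 = 5
Result: [[0, -3], [2, 5]]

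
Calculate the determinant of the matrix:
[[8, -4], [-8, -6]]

For a 2×2 matrix [[a, b], [c, d]], det = ad - bc
det = (8)(-6) - (-4)(-8) = -48 - 32 = -80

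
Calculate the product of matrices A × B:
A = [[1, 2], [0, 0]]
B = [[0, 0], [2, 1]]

Matrix multiplication:
C[0][0] = 1×0 + 2×2 = 4
C[0][1] = 1×0 + 2×1 = 2
C[1][0] = 0×0 + 0×2 = 0
C[1][1] = 0×0 + 0×1 = 0
Result: [[4, 2], [0, 0]]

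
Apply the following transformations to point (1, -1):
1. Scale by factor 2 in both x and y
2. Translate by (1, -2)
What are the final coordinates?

Step 1: Scale (1, -1) by 2 → (2, -2)
Step 2: Translate by (1, -2) → (3, -4)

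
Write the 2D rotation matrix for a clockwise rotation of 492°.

Rotation matrix formula: [[cos θ, -sin θ], [sin θ, cos θ]]
A clockwise rotation by 492° is equivalent to a counterclockwise rotation by -492°.
For θ = -492°:
cos(-492°) = -0.6691
sin(-492°) = -0.7431
Result: [[-0.6691, 0.7431], [-0.7431, -0.6691]]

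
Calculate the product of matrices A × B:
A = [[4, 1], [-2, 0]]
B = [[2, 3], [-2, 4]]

Matrix multiplication:
C[0][0] = 4×2 + 1×-2 = 6
C[0][1] = 4×3 + 1×4 = 16
C[1][0] = -2×2 + 0×-2 = -4
C[1][1] = -2×3 + 0×4 = -6
Result: [[6, 16], [-4, -6]]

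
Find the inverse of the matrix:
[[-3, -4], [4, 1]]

For [[a,b],[c,d]], inverse = (1/det)·[[d,-b],[-c,a]]
det = (-3)(1) - (-4)(4) = -3 - -16 = 13
Inverse = (1/13)·[[1, 4], [-4, -3]]
= [[1/13, 4/13], [-4/13, -3/13]]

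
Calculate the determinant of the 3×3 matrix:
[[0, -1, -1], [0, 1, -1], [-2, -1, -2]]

Expansion along first row:
det = 0·det([[1,-1],[-1,-2]]) - -1·det([[0,-1],[-2,-2]]) + -1·det([[0,1],[-2,-1]])
    = 0·(1·-2 - -1·-1) - -1·(0·-2 - -1·-2) + -1·(0·-1 - 1·-2)
    = 0·-3 - -1·-2 + -1·2
    = 0 + -2 + -2 = -4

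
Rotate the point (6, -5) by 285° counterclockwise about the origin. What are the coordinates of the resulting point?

Rotation matrix for 285°: [[cos 285°, -sin 285°], [sin 285°, cos 285°]] ≈ [[0.258819, 0.965926], [-0.965926, 0.258819]]
[[0.258819, 0.965926], [-0.965926, 0.258819]] × [6, -5]ᵀ ≈ [-3.2767, -7.0897]ᵀ
Result: (-3.2767, -7.0897)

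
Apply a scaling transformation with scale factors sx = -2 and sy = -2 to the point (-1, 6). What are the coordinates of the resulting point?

Scaling matrix:
[[-2, 0], [0, -2]]
Result: (-1 × -2, 6 × -2) = (2, -12)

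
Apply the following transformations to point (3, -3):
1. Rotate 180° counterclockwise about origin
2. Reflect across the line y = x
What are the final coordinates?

Step 1: Rotate 180° → (-3, 3)
Step 2: Reflect across line y = x → (3, -3)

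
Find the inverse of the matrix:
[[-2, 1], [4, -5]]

For [[a,b],[c,d]], inverse = (1/det)·[[d,-b],[-c,a]]
det = (-2)(-5) - (1)(4) = 10 - 4 = 6
Inverse = (1/6)·[[-5, -1], [-4, -2]]
= [[-5/6, -1/6], [-2/3, -1/3]]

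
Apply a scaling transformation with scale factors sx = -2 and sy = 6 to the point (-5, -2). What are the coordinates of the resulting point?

Scaling matrix:
[[-2, 0], [0, 6]]
Result: (-5 × -2, -2 × 6) = (10, -12)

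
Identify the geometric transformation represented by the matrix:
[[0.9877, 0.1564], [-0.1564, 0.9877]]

This matrix represents: rotation by 351° counterclockwise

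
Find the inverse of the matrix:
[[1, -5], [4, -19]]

For [[a,b],[c,d]], inverse = (1/det)·[[d,-b],[-c,a]]
det = (1)(-19) - (-5)(4) = -19 - -20 = 1
Inverse = [[-19, 5], [-4, 1]]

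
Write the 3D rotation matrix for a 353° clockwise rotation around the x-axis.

Rotation matrix for clockwise 353° around x-axis:
A clockwise rotation by 353° is a counterclockwise rotation by -353°.
cos(-353°) = 0.9925, sin(-353°) = 0.1219
Result: [[1, 0, 0], [0, 0.9925, -0.1219], [0, 0.1219, 0.9925]]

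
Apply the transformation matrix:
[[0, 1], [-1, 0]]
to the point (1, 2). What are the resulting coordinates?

Matrix multiplication:
[[0, 1], [-1, 0]] × [1, 2]ᵀ
= [(0)(1) + (1)(2), (-1)(1) + (0)(2)]ᵀ
= [2, -1]ᵀ
Result: (2, -1)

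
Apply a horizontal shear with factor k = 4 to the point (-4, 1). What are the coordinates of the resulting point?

Shear matrix for horizontal shear with factor k = 4:
[[1, 4], [0, 1]]
Result: (-4, 1) → (0, 1)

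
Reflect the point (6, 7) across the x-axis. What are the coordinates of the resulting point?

Reflection across x-axis: (6, 7) → (6, -7)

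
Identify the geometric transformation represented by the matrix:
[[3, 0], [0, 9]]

This matrix represents: non-uniform scaling by sx = 3, sy = 9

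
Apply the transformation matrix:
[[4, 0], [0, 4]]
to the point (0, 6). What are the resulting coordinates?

Matrix multiplication:
[[4, 0], [0, 4]] × [0, 6]ᵀ
= [(4)(0) + (0)(6), (0)(0) + (4)(6)]ᵀ
= [0, 24]ᵀ
Result: (0, 24)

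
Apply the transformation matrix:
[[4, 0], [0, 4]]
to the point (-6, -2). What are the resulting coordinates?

Matrix multiplication:
[[4, 0], [0, 4]] × [-6, -2]ᵀ
= [(4)(-6) + (0)(-2), (0)(-6) + (4)(-2)]ᵀ
= [-24, -8]ᵀ
Result: (-24, -8)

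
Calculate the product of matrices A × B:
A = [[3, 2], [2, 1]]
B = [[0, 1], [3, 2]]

Matrix multiplication:
C[0][0] = 3×0 + 2×3 = 6
C[0][1] = 3×1 + 2×2 = 7
C[1][0] = 2×0 + 1×3 = 3
C[1][1] = 2×1 + 1×2 = 4
Result: [[6, 7], [3, 4]]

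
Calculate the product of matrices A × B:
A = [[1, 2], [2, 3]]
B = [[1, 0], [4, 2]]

Matrix multiplication:
C[0][0] = 1×1 + 2×4 = 9
C[0][1] = 1×0 + 2×2 = 4
C[1][0] = 2×1 + 3×4 = 14
C[1][1] = 2×0 + 3×2 = 6
Result: [[9, 4], [14, 6]]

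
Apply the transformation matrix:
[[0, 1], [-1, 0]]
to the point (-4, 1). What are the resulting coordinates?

Matrix multiplication:
[[0, 1], [-1, 0]] × [-4, 1]ᵀ
= [(0)(-4) + (1)(1), (-1)(-4) + (0)(1)]ᵀ
= [1, 4]ᵀ
Result: (1, 4)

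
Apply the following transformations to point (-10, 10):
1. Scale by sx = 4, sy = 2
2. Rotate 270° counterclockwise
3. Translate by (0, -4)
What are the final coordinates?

Step 1: Scale → (-40, 20)
Step 2: Rotate 270° → (20, 40)
Step 3: Translate → (20, 36)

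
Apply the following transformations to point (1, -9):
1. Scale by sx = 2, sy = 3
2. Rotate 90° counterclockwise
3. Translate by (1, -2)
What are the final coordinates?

Step 1: Scale → (2, -27)
Step 2: Rotate 90° → (27, 2)
Step 3: Translate → (28, 0)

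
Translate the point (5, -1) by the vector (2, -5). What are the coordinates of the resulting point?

Translation by (2, -5) (homogeneous matrix [[1, 0, 2], [0, 1, -5], [0, 0, 1]]):
x' = 5 + 2 = 7
y' = -1 + -5 = -6
Result: (7, -6)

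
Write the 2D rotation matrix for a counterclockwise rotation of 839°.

Rotation matrix formula: [[cos θ, -sin θ], [sin θ, cos θ]]
For θ = 839°:
cos(839°) = -0.4848
sin(839°) = 0.8746
Result: [[-0.4848, -0.8746], [0.8746, -0.4848]]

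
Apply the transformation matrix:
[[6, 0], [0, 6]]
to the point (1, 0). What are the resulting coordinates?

Matrix multiplication:
[[6, 0], [0, 6]] × [1, 0]ᵀ
= [(6)(1) + (0)(0), (0)(1) + (6)(0)]ᵀ
= [6, 0]ᵀ
Result: (6, 0)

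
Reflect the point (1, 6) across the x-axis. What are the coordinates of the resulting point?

Reflection across x-axis: (1, 6) → (1, -6)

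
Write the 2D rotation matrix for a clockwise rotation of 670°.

Rotation matrix formula: [[cos θ, -sin θ], [sin θ, cos θ]]
A clockwise rotation by 670° is equivalent to a counterclockwise rotation by -670°.
For θ = -670°:
cos(-670°) = 0.6428
sin(-670°) = 0.7660
Result: [[0.6428, -0.7660], [0.7660, 0.6428]]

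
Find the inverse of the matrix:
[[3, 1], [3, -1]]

For [[a,b],[c,d]], inverse = (1/det)·[[d,-b],[-c,a]]
det = (3)(-1) - (1)(3) = -3 - 3 = -6
Inverse = (1/-6)·[[-1, -1], [-3, 3]]
= [[1/6, 1/6], [1/2, -1/2]]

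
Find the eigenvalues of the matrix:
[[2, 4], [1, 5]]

Characteristic equation: det(A - λI) = 0
λ² - (trace)λ + (det) = 0
trace = 2 + 5 = 7, det = (2)(5) - (4)(1) = 6
λ² - (7)λ + (6) = 0
λ = (7 ± √((7)² - 4·(6))) / 2 = (7 ± √25) / 2
Solving: λ = 1, 6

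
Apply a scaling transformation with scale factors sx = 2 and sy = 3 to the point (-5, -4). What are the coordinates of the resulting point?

Scaling matrix:
[[2, 0], [0, 3]]
Result: (-5 × 2, -4 × 3) = (-10, -12)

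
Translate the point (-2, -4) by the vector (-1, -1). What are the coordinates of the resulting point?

Translation by (-1, -1) (homogeneous matrix [[1, 0, -1], [0, 1, -1], [0, 0, 1]]):
x' = -2 + -1 = -3
y' = -4 + -1 = -5
Result: (-3, -5)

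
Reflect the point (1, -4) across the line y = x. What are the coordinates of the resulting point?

Reflection across line y = x: (1, -4) → (-4, 1)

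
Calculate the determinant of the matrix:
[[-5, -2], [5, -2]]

For a 2×2 matrix [[a, b], [c, d]], det = ad - bc
det = (-5)(-2) - (-2)(5) = 10 - -10 = 20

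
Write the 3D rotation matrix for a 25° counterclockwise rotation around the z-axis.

Rotation matrix for counterclockwise 25° around z-axis:
cos(25°) = 0.9063, sin(25°) = 0.4226
Result: [[0.9063, -0.4226, 0], [0.4226, 0.9063, 0], [0, 0, 1]]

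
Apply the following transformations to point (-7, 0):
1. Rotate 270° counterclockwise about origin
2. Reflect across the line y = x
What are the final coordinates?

Step 1: Rotate 270° → (0, 7)
Step 2: Reflect across line y = x → (7, 0)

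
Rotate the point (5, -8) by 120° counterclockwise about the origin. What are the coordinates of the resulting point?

Rotation matrix for 120°: [[cos 120°, -sin 120°], [sin 120°, cos 120°]] ≈ [[-0.500000, -0.866025], [0.866025, -0.500000]]
[[-0.500000, -0.866025], [0.866025, -0.500000]] × [5, -8]ᵀ ≈ [4.4282, 8.3301]ᵀ
Result: (4.4282, 8.3301)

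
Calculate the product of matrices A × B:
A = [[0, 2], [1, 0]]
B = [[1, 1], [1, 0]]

Matrix multiplication:
C[0][0] = 0×1 + 2×1 = 2
C[0][1] = 0×1 + 2×0 = 0
C[1][0] = 1×1 + 0×1 = 1
C[1][1] = 1×1 + 0×0 = 1
Result: [[2, 0], [1, 1]]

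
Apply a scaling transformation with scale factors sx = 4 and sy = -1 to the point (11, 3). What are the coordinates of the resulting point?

Scaling matrix:
[[4, 0], [0, -1]]
Result: (11 × 4, 3 × -1) = (44, -3)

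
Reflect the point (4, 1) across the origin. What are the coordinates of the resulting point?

Reflection across origin: (4, 1) → (-4, -1)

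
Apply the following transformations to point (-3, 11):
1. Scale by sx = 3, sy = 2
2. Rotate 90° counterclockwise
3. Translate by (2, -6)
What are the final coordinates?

Step 1: Scale → (-9, 22)
Step 2: Rotate 90° → (-22, -9)
Step 3: Translate → (-20, -15)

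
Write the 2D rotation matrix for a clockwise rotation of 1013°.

Rotation matrix formula: [[cos θ, -sin θ], [sin θ, cos θ]]
A clockwise rotation by 1013° is equivalent to a counterclockwise rotation by -1013°.
For θ = -1013°:
cos(-1013°) = 0.3907
sin(-1013°) = 0.9205
Result: [[0.3907, -0.9205], [0.9205, 0.3907]]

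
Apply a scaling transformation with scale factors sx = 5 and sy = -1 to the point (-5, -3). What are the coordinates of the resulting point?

Scaling matrix:
[[5, 0], [0, -1]]
Result: (-5 × 5, -3 × -1) = (-25, 3)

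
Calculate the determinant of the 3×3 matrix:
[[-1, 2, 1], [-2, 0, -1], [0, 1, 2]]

Expansion along first row:
det = -1·det([[0,-1],[1,2]]) - 2·det([[-2,-1],[0,2]]) + 1·det([[-2,0],[0,1]])
    = -1·(0·2 - -1·1) - 2·(-2·2 - -1·0) + 1·(-2·1 - 0·0)
    = -1·1 - 2·-4 + 1·-2
    = -1 + 8 + -2 = 5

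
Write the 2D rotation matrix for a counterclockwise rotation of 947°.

Rotation matrix formula: [[cos θ, -sin θ], [sin θ, cos θ]]
For θ = 947°:
cos(947°) = -0.6820
sin(947°) = -0.7314
Result: [[-0.6820, 0.7314], [-0.7314, -0.6820]]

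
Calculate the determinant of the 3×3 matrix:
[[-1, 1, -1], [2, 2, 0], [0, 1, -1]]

Expansion along first row:
det = -1·det([[2,0],[1,-1]]) - 1·det([[2,0],[0,-1]]) + -1·det([[2,2],[0,1]])
    = -1·(2·-1 - 0·1) - 1·(2·-1 - 0·0) + -1·(2·1 - 2·0)
    = -1·-2 - 1·-2 + -1·2
    = 2 + 2 + -2 = 2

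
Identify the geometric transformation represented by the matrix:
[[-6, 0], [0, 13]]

This matrix represents: non-uniform scaling by sx = -6, sy = 13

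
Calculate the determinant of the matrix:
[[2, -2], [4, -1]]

For a 2×2 matrix [[a, b], [c, d]], det = ad - bc
det = (2)(-1) - (-2)(4) = -2 - -8 = 6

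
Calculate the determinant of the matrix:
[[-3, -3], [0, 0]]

For a 2×2 matrix [[a, b], [c, d]], det = ad - bc
det = (-3)(0) - (-3)(0) = 0 - 0 = 0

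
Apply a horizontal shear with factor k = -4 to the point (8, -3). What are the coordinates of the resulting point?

Shear matrix for horizontal shear with factor k = -4:
[[1, -4], [0, 1]]
Result: (8, -3) → (20, -3)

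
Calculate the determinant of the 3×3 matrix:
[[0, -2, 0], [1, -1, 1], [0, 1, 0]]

Expansion along first row:
det = 0·det([[-1,1],[1,0]]) - -2·det([[1,1],[0,0]]) + 0·det([[1,-1],[0,1]])
    = 0·(-1·0 - 1·1) - -2·(1·0 - 1·0) + 0·(1·1 - -1·0)
    = 0·-1 - -2·0 + 0·1
    = 0 + 0 + 0 = 0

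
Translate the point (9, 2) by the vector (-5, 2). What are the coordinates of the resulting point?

Translation by (-5, 2) (homogeneous matrix [[1, 0, -5], [0, 1, 2], [0, 0, 1]]):
x' = 9 + -5 = 4
y' = 2 + 2 = 4
Result: (4, 4)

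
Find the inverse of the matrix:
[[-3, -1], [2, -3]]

For [[a,b],[c,d]], inverse = (1/det)·[[d,-b],[-c,a]]
det = (-3)(-3) - (-1)(2) = 9 - -2 = 11
Inverse = (1/11)·[[-3, 1], [-2, -3]]
= [[-3/11, 1/11], [-2/11, -3/11]]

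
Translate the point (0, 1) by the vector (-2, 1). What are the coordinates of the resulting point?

Translation by (-2, 1) (homogeneous matrix [[1, 0, -2], [0, 1, 1], [0, 0, 1]]):
x' = 0 + -2 = -2
y' = 1 + 1 = 2
Result: (-2, 2)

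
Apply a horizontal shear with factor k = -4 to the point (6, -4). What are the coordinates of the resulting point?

Shear matrix for horizontal shear with factor k = -4:
[[1, -4], [0, 1]]
Result: (6, -4) → (22, -4)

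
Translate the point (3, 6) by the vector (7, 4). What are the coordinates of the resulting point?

Translation by (7, 4) (homogeneous matrix [[1, 0, 7], [0, 1, 4], [0, 0, 1]]):
x' = 3 + 7 = 10
y' = 6 + 4 = 10
Result: (10, 10)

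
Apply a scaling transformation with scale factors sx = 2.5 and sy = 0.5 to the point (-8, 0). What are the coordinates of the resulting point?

Scaling matrix:
[[2.50, 0], [0, 0.50]]
Result: (-8 × 2.5, 0 × 0.5) = (-20, 0)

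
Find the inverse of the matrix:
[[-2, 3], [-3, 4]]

For [[a,b],[c,d]], inverse = (1/det)·[[d,-b],[-c,a]]
det = (-2)(4) - (3)(-3) = -8 - -9 = 1
Inverse = [[4, -3], [3, -2]]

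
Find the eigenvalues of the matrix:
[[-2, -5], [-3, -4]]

Characteristic equation: det(A - λI) = 0
λ² - (trace)λ + (det) = 0
trace = -2 + -4 = -6, det = (-2)(-4) - (-5)(-3) = -7
λ² - (-6)λ + (-7) = 0
λ = (-6 ± √((-6)² - 4·(-7))) / 2 = (-6 ± √64) / 2
Solving: λ = -7, 1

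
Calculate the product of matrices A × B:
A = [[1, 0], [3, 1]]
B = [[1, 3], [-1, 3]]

Matrix multiplication:
C[0][0] = 1×1 + 0×-1 = 1
C[0][1] = 1×3 + 0×3 = 3
C[1][0] = 3×1 + 1×-1 = 2
C[1][1] = 3×3 + 1×3 = 12
Result: [[1, 3], [2, 12]]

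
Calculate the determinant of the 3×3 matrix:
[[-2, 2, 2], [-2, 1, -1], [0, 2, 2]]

Expansion along first row:
det = -2·det([[1,-1],[2,2]]) - 2·det([[-2,-1],[0,2]]) + 2·det([[-2,1],[0,2]])
    = -2·(1·2 - -1·2) - 2·(-2·2 - -1·0) + 2·(-2·2 - 1·0)
    = -2·4 - 2·-4 + 2·-4
    = -8 + 8 + -8 = -8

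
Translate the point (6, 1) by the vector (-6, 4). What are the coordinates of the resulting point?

Translation by (-6, 4) (homogeneous matrix [[1, 0, -6], [0, 1, 4], [0, 0, 1]]):
x' = 6 + -6 = 0
y' = 1 + 4 = 5
Result: (0, 5)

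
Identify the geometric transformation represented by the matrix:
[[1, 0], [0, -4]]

This matrix represents: non-uniform scaling by sx = 1, sy = -4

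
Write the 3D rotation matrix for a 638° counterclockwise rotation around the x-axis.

Rotation matrix for counterclockwise 638° around x-axis:
cos(638°) = 0.1392, sin(638°) = -0.9903
Result: [[1, 0, 0], [0, 0.1392, 0.9903], [0, -0.9903, 0.1392]]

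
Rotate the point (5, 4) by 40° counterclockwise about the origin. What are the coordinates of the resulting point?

Rotation matrix for 40°: [[cos 40°, -sin 40°], [sin 40°, cos 40°]] ≈ [[0.766044, -0.642788], [0.642788, 0.766044]]
[[0.766044, -0.642788], [0.642788, 0.766044]] × [5, 4]ᵀ ≈ [1.2591, 6.2781]ᵀ
Result: (1.2591, 6.2781)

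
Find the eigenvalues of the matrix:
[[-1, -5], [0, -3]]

Characteristic equation: det(A - λI) = 0
λ² - (trace)λ + (det) = 0
trace = -1 + -3 = -4, det = (-1)(-3) - (-5)(0) = 3
λ² - (-4)λ + (3) = 0
λ = (-4 ± √((-4)² - 4·(3))) / 2 = (-4 ± √4) / 2
Solving: λ = -3, -1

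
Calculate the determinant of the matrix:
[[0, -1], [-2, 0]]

For a 2×2 matrix [[a, b], [c, d]], det = ad - bc
det = (0)(0) - (-1)(-2) = 0 - 2 = -2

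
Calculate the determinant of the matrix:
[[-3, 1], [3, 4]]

For a 2×2 matrix [[a, b], [c, d]], det = ad - bc
det = (-3)(4) - (1)(3) = -12 - 3 = -15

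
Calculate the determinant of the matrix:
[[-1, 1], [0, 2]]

For a 2×2 matrix [[a, b], [c, d]], det = ad - bc
det = (-1)(2) - (1)(0) = -2 - 0 = -2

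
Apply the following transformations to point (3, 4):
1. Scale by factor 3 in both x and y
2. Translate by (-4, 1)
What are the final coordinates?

Step 1: Scale (3, 4) by 3 → (9, 12)
Step 2: Translate by (-4, 1) → (5, 13)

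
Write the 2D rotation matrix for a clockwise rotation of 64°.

Rotation matrix formula: [[cos θ, -sin θ], [sin θ, cos θ]]
A clockwise rotation by 64° is equivalent to a counterclockwise rotation by -64°.
For θ = -64°:
cos(-64°) = 0.4384
sin(-64°) = -0.8988
Result: [[0.4384, 0.8988], [-0.8988, 0.4384]]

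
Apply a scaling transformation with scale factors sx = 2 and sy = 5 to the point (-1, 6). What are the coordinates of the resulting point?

Scaling matrix:
[[2, 0], [0, 5]]
Result: (-1 × 2, 6 × 5) = (-2, 30)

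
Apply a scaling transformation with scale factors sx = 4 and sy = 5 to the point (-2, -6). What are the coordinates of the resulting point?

Scaling matrix:
[[4, 0], [0, 5]]
Result: (-2 × 4, -6 × 5) = (-8, -30)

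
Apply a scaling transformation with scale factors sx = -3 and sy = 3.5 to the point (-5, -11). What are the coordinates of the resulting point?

Scaling matrix:
[[-3, 0], [0, 3.50]]
Result: (-5 × -3, -11 × 3.5) = (15, -38.5)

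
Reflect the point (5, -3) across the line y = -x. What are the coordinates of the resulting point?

Reflection across line y = -x: (5, -3) → (3, -5)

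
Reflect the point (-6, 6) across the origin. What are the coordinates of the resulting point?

Reflection across origin: (-6, 6) → (6, -6)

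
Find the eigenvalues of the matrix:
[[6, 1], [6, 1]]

Characteristic equation: det(A - λI) = 0
λ² - (trace)λ + (det) = 0
trace = 6 + 1 = 7, det = (6)(1) - (1)(6) = 0
λ² - (7)λ + (0) = 0
λ = (7 ± √((7)² - 4·(0))) / 2 = (7 ± √49) / 2
Solving: λ = 0, 7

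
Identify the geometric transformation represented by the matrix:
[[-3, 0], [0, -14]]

This matrix represents: non-uniform scaling by sx = -3, sy = -14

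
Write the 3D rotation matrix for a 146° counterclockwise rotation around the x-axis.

Rotation matrix for counterclockwise 146° around x-axis:
cos(146°) = -0.8290, sin(146°) = 0.5592
Result: [[1, 0, 0], [0, -0.8290, -0.5592], [0, 0.5592, -0.8290]]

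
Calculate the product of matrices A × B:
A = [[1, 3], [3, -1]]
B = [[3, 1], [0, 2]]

Matrix multiplication:
C[0][0] = 1×3 + 3×0 = 3
C[0][1] = 1×1 + 3×2 = 7
C[1][0] = 3×3 + -1×0 = 9
C[1][1] = 3×1 + -1×2 = 1
Result: [[3, 7], [9, 1]]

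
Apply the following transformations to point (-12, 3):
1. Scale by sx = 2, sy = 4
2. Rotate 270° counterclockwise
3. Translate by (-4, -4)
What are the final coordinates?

Step 1: Scale → (-24, 12)
Step 2: Rotate 270° → (12, 24)
Step 3: Translate → (8, 20)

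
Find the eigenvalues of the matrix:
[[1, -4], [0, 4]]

Characteristic equation: det(A - λI) = 0
λ² - (trace)λ + (det) = 0
trace = 1 + 4 = 5, det = (1)(4) - (-4)(0) = 4
λ² - (5)λ + (4) = 0
λ = (5 ± √((5)² - 4·(4))) / 2 = (5 ± √9) / 2
Solving: λ = 1, 4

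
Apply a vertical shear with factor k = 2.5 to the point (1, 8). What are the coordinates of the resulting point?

Shear matrix for vertical shear with factor k = 2.5:
[[1, 0], [2.50, 1]]
Result: (1, 8) → (1, 10.5)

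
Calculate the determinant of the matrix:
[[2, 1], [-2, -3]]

For a 2×2 matrix [[a, b], [c, d]], det = ad - bc
det = (2)(-3) - (1)(-2) = -6 - -2 = -4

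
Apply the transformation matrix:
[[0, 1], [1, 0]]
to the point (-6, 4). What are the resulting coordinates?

Matrix multiplication:
[[0, 1], [1, 0]] × [-6, 4]ᵀ
= [(0)(-6) + (1)(4), (1)(-6) + (0)(4)]ᵀ
= [4, -6]ᵀ
Result: (4, -6)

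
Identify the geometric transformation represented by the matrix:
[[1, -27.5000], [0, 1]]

This matrix represents: horizontal shear with factor -27.5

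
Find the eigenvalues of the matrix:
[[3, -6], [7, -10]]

Characteristic equation: det(A - λI) = 0
λ² - (trace)λ + (det) = 0
trace = 3 + -10 = -7, det = (3)(-10) - (-6)(7) = 12
λ² - (-7)λ + (12) = 0
λ = (-7 ± √((-7)² - 4·(12))) / 2 = (-7 ± √1) / 2
Solving: λ = -4, -3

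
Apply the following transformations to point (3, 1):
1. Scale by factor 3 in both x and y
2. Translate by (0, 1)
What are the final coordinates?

Step 1: Scale (3, 1) by 3 → (9, 3)
Step 2: Translate by (0, 1) → (9, 4)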